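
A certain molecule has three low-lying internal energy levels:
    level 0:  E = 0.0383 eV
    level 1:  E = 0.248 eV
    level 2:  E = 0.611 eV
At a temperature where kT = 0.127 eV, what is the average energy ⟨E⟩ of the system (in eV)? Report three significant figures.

Eᵢ/kT = 0.30157, 1.9528, 4.8110.
Z = Σ e^(−Eᵢ/kT) = e^(−0.30157) + e^(−1.9528) + e^(−4.8110) = 0.73966 + 0.14188 + 0.0081397 = 0.88968.
⟨E⟩ = Σ Eᵢ e^(−Eᵢ/kT) / Z = (0.0383·0.73966 + 0.248·0.14188 + 0.611·0.0081397) / 0.88968 = 0.0770 eV.

0.0770 eV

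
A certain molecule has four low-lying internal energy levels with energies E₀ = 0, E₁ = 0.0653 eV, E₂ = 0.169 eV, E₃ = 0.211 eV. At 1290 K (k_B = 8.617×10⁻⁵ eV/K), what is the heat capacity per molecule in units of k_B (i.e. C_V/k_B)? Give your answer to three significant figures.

k_BT = 8.617×10⁻⁵ × 1290 K = 0.11116 eV.
Eᵢ/kT = 0, 0.58744, 1.5203, 1.8982.
Z = Σ e^(−Eᵢ/kT) = e^(−0) + e^(−0.58744) + e^(−1.5203) + e^(−1.8982) = 1.0000 + 0.55575 + 0.21865 + 0.14984 = 1.9242.
⟨E⟩ = 0.054495 eV, ⟨E²⟩ = 0.0079439 eV².
C_V/k_B = (⟨E²⟩ − ⟨E⟩²)/(kT)² = (0.0079439 − 0.0029697)/0.012357 = 0.403.

0.403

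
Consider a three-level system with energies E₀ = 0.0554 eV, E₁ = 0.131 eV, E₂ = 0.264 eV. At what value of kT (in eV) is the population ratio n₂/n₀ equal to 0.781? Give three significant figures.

n₂/n₀ = exp[−(E₂−E₀)/kT] = 0.781.
⇒ (E₂−E₀)/kT = ln(1/0.781) = ln(1.2804) = 0.24717.
kT = 0.2086 eV / 0.24717 = 0.844 eV.

0.844 eV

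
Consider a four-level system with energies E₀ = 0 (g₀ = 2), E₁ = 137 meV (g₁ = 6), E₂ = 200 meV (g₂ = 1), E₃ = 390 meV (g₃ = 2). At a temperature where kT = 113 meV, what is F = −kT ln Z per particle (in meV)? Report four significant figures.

-157.2 meV

Eᵢ/kT = 0, 1.21239, 1.76991, 3.45133.
Z = Σ gᵢe^(−Eᵢ/kT) = 2·e^(−0) + 6·e^(−1.21239) + 1·e^(−1.76991) + 2·e^(−3.45133) = 2.00000 + 1.78491 + 0.170348 + 0.0634069 = 4.01866.
F = −kT ln Z = −113 × ln(4.01866) = −113 × 1.39095 = -157.2 meV.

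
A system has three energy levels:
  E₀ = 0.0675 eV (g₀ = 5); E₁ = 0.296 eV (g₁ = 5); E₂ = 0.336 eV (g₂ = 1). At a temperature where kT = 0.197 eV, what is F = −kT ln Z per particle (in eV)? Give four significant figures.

-0.3108 eV

Eᵢ/kT = 0.342640, 1.50254, 1.70558.
Z = Σ gᵢe^(−Eᵢ/kT) = 5·e^(−0.342640) + 5·e^(−1.50254) + 1·e^(−1.70558) = 3.54947 + 1.11282 + 0.181667 = 4.84396.
F = −kT ln Z = −0.197 × ln(4.84396) = −0.197 × 1.57773 = -0.3108 eV.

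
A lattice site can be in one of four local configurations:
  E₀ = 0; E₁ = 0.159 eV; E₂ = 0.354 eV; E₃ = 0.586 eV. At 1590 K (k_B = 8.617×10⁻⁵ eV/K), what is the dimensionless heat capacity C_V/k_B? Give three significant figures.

k_BT = 8.617×10⁻⁵ × 1590 K = 0.13701 eV.
Eᵢ/kT = 0, 1.1605, 2.5838, 4.2771.
Z = Σ e^(−Eᵢ/kT) = e^(−0) + e^(−1.1605) + e^(−2.5838) + e^(−4.2771) = 1.0000 + 0.31333 + 0.075487 + 0.013883 = 1.4027.
⟨E⟩ = 0.060367 eV, ⟨E²⟩ = 0.015790 eV².
C_V/k_B = (⟨E²⟩ − ⟨E⟩²)/(kT)² = (0.015790 − 0.0036442)/0.018772 = 0.647.

0.647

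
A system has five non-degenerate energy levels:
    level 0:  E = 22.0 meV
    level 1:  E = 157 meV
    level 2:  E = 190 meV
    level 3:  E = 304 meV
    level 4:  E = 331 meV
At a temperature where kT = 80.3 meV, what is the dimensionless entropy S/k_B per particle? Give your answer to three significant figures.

Eᵢ/kT = 0.27397, 1.9552, 2.3661, 3.7858, 4.1220.
Z = Σ e^(−Eᵢ/kT) = e^(−0.27397) + e^(−1.9552) + e^(−2.3661) + e^(−3.7858) + e^(−4.1220) = 0.76035 + 0.14154 + 0.093846 + 0.022691 + 0.016212 = 1.0346.
⟨E⟩ = Σ EᵢPᵢ = 66.735 meV.
S/k_B = ln Z + ⟨E⟩/kT = ln(1.0346) + 66.735/80.3 = 0.034015 + 0.83107 = 0.865.

0.865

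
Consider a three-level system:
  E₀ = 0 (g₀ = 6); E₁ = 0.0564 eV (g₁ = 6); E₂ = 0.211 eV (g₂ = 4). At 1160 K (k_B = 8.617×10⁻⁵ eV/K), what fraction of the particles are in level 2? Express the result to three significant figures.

0.0490

k_BT = 8.617×10⁻⁵ × 1160 K = 0.099957 eV.
Eᵢ/kT = 0, 0.56424, 2.1109.
Z = Σ gᵢe^(−Eᵢ/kT) = 6·e^(−0) + 6·e^(−0.56424) + 4·e^(−2.1109) = 6.0000 + 3.4128 + 0.48452 = 9.8973.
P₂ = g₂ e^(−E₂/kT) / Z = 0.48452/9.8973 = 0.0490.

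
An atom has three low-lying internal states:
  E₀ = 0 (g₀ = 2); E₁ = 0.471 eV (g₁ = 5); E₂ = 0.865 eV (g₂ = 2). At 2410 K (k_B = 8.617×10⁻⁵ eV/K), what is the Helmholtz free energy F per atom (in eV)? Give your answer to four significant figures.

k_BT = 8.617×10⁻⁵ × 2410 K = 0.207670 eV.
Eᵢ/kT = 0, 2.26802, 4.16526.
Z = Σ gᵢe^(−Eᵢ/kT) = 2·e^(−0) + 5·e^(−2.26802) + 2·e^(−4.16526) = 2.00000 + 0.517585 + 0.0310514 = 2.54864.
F = −kT ln Z = −0.207670 × ln(2.54864) = −0.207670 × 0.935560 = -0.1943 eV.

-0.1943 eV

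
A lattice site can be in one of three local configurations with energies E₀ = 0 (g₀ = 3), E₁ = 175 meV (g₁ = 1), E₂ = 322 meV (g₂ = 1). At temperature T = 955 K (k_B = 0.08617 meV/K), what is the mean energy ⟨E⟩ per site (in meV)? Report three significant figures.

k_BT = 0.08617 × 955 K = 82.292 meV.
Eᵢ/kT = 0, 2.1266, 3.9129.
Z = Σ gᵢe^(−Eᵢ/kT) = 3·e^(−0) + 1·e^(−2.1266) + 1·e^(−3.9129) = 3.0000 + 0.11924 + 0.019982 = 3.1392.
⟨E⟩ = Σ Eᵢ gᵢe^(−Eᵢ/kT) / Z = (0·3.0000 + 175·0.11924 + 322·0.019982) / 3.1392 = 8.70 meV.

8.70 meV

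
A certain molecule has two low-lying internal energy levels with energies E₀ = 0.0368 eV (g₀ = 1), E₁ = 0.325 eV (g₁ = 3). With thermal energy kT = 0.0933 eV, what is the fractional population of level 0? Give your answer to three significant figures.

0.880

Eᵢ/kT = 0.39443, 3.4834.
Z = Σ gᵢe^(−Eᵢ/kT) = 1·e^(−0.39443) + 3·e^(−3.4834) = 0.67406 + 0.092109 = 0.76617.
P₀ = g₀ e^(−E₀/kT) / Z = 0.67406/0.76617 = 0.880.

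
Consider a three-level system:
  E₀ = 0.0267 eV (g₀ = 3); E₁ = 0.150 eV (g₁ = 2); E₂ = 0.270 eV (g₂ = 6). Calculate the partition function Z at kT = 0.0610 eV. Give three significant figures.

Z = 2.18

Eᵢ/kT = 0.43770, 2.4590, 4.4262.
Z = Σ gᵢe^(−Eᵢ/kT) = 3·e^(−0.43770) + 2·e^(−2.4590) + 6·e^(−4.4262) = 1.9366 + 0.17104 + 0.071759 = 2.1794.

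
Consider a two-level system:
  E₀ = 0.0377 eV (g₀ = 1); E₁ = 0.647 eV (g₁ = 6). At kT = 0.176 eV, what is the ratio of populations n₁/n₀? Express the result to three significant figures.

n₁/n₀ = (g₁/g₀) exp[−(E₁−E₀)/kT] = (6/1) × exp(−(0.6093 eV)/(0.176 eV)) = (6/1) × exp(-3.4619) = 0.188.

0.188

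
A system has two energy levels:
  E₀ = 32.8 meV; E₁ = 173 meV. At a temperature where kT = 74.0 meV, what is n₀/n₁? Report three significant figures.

6.65

n₀/n₁ = exp[−(E₀−E₁)/kT] = exp(−(-140.2 meV)/(74.0 meV)) = exp(1.8946) = 6.65.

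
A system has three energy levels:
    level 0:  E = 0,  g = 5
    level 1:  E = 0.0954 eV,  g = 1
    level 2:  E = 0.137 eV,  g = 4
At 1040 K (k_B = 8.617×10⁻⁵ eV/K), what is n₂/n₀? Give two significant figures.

k_BT = 8.617×10⁻⁵ × 1040 K = 0.08962 eV.
n₂/n₀ = (g₂/g₀) exp[−(E₂−E₀)/kT] = (4/5) × exp(−(0.137 eV)/(0.08962 eV)) = (4/5) × exp(-1.529) = 0.17.

0.17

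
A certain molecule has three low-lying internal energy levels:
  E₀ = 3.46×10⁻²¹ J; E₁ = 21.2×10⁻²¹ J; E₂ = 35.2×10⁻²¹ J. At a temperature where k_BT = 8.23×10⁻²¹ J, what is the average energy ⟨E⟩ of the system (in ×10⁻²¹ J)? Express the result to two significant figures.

Eᵢ/kT = 0.4204, 2.576, 4.277.
Z = Σ e^(−Eᵢ/kT) = e^(−0.4204) + e^(−2.576) + e^(−4.277) = 0.6568 + 0.07608 + 0.01388 = 0.7468.
⟨E⟩ = Σ Eᵢ e^(−Eᵢ/kT) / Z = (3.46·0.6568 + 21.2·0.07608 + 35.2·0.01388) / 0.7468 = 5.9 ×10⁻²¹ J.

5.9 ×10⁻²¹ J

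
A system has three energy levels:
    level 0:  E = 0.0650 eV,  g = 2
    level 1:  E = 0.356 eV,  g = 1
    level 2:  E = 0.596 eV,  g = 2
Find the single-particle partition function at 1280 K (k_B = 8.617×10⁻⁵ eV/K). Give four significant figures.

Z = 1.158

k_BT = 8.617×10⁻⁵ × 1280 K = 0.110298 eV.
Eᵢ/kT = 0.589313, 3.22762, 5.40354.
Z = Σ gᵢe^(−Eᵢ/kT) = 2·e^(−0.589313) + 1·e^(−3.22762) + 2·e^(−5.40354) = 1.10942 + 0.0396518 + 0.00900124 = 1.15807.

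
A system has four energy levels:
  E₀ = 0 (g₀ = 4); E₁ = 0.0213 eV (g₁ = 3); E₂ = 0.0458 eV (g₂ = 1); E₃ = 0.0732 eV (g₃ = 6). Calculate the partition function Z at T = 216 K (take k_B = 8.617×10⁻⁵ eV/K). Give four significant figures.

k_BT = 8.617×10⁻⁵ × 216 K = 0.0186127 eV.
Eᵢ/kT = 0, 1.14438, 2.46069, 3.93280.
Z = Σ gᵢe^(−Eᵢ/kT) = 4·e^(−0) + 3·e^(−1.14438) + 1·e^(−2.46069) + 6·e^(−3.93280) = 4.00000 + 0.955264 + 0.0853760 + 0.117532 = 5.15817.

Z = 5.158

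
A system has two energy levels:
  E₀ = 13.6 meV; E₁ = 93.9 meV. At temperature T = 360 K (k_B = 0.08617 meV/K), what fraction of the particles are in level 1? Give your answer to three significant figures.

k_BT = 0.08617 × 360 K = 31.021 meV.
Eᵢ/kT = 0.43841, 3.0270.
Z = Σ e^(−Eᵢ/kT) = e^(−0.43841) + e^(−3.0270) = 0.64506 + 0.048461 = 0.69352.
P₁ = e^(−E₁/kT) / Z = 0.048461/0.69352 = 0.0699.

0.0699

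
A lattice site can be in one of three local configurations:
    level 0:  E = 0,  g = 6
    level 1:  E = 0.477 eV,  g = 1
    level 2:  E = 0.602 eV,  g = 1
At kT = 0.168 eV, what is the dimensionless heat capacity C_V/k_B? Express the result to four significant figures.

0.1342

Eᵢ/kT = 0, 2.83929, 3.58333.
Z = Σ gᵢe^(−Eᵢ/kT) = 6·e^(−0) + 1·e^(−2.83929) + 1·e^(−3.58333) = 6.00000 + 0.0584672 + 0.0277830 = 6.08625.
⟨E⟩ = 0.00733033 eV, ⟨E²⟩ = 0.00384007 eV².
C_V/k_B = (⟨E²⟩ − ⟨E⟩²)/(kT)² = (0.00384007 − 0.0000537337)/0.0282240 = 0.1342.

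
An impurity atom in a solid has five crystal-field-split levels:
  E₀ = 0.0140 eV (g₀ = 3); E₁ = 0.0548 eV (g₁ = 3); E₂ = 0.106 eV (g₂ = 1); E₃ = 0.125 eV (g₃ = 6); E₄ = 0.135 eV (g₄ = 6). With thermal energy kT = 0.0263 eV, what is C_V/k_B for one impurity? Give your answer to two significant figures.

1.0

Eᵢ/kT = 0.5323, 2.084, 4.030, 4.753, 5.133.
Z = Σ gᵢe^(−Eᵢ/kT) = 3·e^(−0.5323) + 3·e^(−2.084) + 1·e^(−4.030) + 6·e^(−4.753) + 6·e^(−5.133) = 1.762 + 0.3733 + 0.01777 + 0.05175 + 0.03539 = 2.240.
⟨E⟩ = 0.02601 eV, ⟨E²⟩ = 0.001393 eV².
C_V/k_B = (⟨E²⟩ − ⟨E⟩²)/(kT)² = (0.001393 − 0.0006765)/0.0006917 = 1.0.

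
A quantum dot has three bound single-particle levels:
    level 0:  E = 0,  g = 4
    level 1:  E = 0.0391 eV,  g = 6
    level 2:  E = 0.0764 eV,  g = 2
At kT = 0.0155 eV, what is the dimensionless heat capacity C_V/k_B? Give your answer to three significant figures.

0.678

Eᵢ/kT = 0, 2.5226, 4.9290.
Z = Σ gᵢe^(−Eᵢ/kT) = 4·e^(−0) + 6·e^(−2.5226) + 2·e^(−4.9290) = 4.0000 + 0.48150 + 0.014467 = 4.4960.
⟨E⟩ = 0.0044333 eV, ⟨E²⟩ = 0.00018251 eV².
C_V/k_B = (⟨E²⟩ − ⟨E⟩²)/(kT)² = (0.00018251 − 0.000019654)/0.00024025 = 0.678.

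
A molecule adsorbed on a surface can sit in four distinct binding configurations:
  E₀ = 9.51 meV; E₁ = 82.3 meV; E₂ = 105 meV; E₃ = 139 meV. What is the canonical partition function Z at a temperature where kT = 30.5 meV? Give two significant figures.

Z = 0.84

Eᵢ/kT = 0.3118, 2.698, 3.443, 4.557.
Z = Σ e^(−Eᵢ/kT) = e^(−0.3118) + e^(−2.698) + e^(−3.443) + e^(−4.557) = 0.7321 + 0.06734 + 0.03197 + 0.01049 = 0.8419.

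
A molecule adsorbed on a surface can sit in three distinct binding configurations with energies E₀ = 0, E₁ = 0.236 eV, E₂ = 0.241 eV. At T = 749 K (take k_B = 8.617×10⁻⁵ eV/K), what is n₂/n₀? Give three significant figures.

0.0239

k_BT = 8.617×10⁻⁵ × 749 K = 0.064541 eV.
n₂/n₀ = exp[−(E₂−E₀)/kT] = exp(−(0.241 eV)/(0.064541 eV)) = exp(-3.7341) = 0.0239.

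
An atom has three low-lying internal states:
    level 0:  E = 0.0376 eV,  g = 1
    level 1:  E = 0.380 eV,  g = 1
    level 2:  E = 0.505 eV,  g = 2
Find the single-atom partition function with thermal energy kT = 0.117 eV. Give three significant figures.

Eᵢ/kT = 0.32137, 3.2479, 4.3162.
Z = Σ gᵢe^(−Eᵢ/kT) = 1·e^(−0.32137) + 1·e^(−3.2479) + 2·e^(−4.3162) = 0.72515 + 0.038856 + 0.026701 = 0.79071.

Z = 0.791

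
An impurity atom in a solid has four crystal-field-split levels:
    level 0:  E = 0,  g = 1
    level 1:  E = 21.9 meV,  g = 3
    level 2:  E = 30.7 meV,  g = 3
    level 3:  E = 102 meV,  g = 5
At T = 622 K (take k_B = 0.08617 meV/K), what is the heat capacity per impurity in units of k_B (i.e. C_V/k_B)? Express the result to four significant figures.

0.3129

k_BT = 0.08617 × 622 K = 53.5977 meV.
Eᵢ/kT = 0, 0.408600, 0.572786, 1.90307.
Z = Σ gᵢe^(−Eᵢ/kT) = 1·e^(−0) + 3·e^(−0.408600) + 3·e^(−0.572786) + 5·e^(−1.90307) = 1.00000 + 1.99374 + 1.69186 + 0.745551 = 5.43115.
⟨E⟩ = 31.6046 meV, ⟨E²⟩ = 1897.85 meV².
C_V/k_B = (⟨E²⟩ − ⟨E⟩²)/(kT)² = (1897.85 − 998.851)/2872.71 = 0.3129.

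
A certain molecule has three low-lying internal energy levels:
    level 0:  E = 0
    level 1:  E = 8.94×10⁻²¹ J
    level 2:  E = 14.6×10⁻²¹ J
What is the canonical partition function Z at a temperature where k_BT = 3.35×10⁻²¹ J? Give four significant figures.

Eᵢ/kT = 0, 2.66866, 4.35821.
Z = Σ e^(−Eᵢ/kT) = e^(−0) + e^(−2.66866) + e^(−4.35821) = 1.00000 + 0.0693451 + 0.0128013 = 1.08215.

Z = 1.082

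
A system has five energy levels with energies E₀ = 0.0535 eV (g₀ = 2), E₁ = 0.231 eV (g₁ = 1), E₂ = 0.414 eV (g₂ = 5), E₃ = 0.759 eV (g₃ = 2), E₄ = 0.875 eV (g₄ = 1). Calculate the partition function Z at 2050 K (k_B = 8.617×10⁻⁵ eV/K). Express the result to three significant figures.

k_BT = 8.617×10⁻⁵ × 2050 K = 0.17665 eV.
Eᵢ/kT = 0.30286, 1.3077, 2.3436, 4.2966, 4.9533.
Z = Σ gᵢe^(−Eᵢ/kT) = 2·e^(−0.30286) + 1·e^(−1.3077) + 5·e^(−2.3436) + 2·e^(−4.2966) + 1·e^(−4.9533) = 1.4774 + 0.27044 + 0.47991 + 0.027230 + 0.0070601 = 2.2620.

Z = 2.26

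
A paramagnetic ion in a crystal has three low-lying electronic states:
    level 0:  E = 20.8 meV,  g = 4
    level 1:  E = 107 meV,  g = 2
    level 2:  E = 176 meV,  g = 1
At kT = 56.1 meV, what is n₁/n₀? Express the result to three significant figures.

n₁/n₀ = (g₁/g₀) exp[−(E₁−E₀)/kT] = (2/4) × exp(−(86.2 meV)/(56.1 meV)) = (2/4) × exp(-1.5365) = 0.108.

0.108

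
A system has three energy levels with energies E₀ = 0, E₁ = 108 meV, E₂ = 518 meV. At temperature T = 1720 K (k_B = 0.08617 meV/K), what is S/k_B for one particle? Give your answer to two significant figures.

0.72

k_BT = 0.08617 × 1720 K = 148.2 meV.
Eᵢ/kT = 0, 0.7287, 3.495.
Z = Σ e^(−Eᵢ/kT) = e^(−0) + e^(−0.7287) + e^(−3.495) = 1.000 + 0.4825 + 0.03035 = 1.513.
⟨E⟩ = Σ EᵢPᵢ = 44.83 meV.
S/k_B = ln Z + ⟨E⟩/kT = ln(1.513) + 44.83/148.2 = 0.4141 + 0.3025 = 0.72.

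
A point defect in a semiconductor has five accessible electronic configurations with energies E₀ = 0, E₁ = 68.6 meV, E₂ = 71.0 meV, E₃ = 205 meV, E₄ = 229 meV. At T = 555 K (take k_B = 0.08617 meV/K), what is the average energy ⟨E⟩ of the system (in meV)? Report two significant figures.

k_BT = 0.08617 × 555 K = 47.82 meV.
Eᵢ/kT = 0, 1.435, 1.485, 4.287, 4.789.
Z = Σ e^(−Eᵢ/kT) = e^(−0) + e^(−1.435) + e^(−1.485) + e^(−4.287) + e^(−4.789) = 1.000 + 0.2381 + 0.2265 + 0.01375 + 0.008321 = 1.487.
⟨E⟩ = Σ Eᵢ e^(−Eᵢ/kT) / Z = (0·1.000 + 68.6·0.2381 + 71.0·0.2265 + 205·0.01375 + 229·0.008321) / 1.487 = 25 meV.

25 meV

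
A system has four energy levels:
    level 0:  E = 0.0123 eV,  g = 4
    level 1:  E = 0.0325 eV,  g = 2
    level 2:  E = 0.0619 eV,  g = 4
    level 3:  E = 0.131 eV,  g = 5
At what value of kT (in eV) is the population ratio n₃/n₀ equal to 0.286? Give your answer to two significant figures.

n₃/n₀ = (g₃/g₀) exp[−(E₃−E₀)/kT] = 0.286.
⇒ (E₃−E₀)/kT = ln((5/4)/0.286) = ln(4.371) = 1.475.
kT = 0.1187 eV / 1.475 = 0.080 eV.

0.080 eV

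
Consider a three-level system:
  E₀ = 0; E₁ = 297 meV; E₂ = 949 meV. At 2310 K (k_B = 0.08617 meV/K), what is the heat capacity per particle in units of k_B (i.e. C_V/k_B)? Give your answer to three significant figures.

k_BT = 0.08617 × 2310 K = 199.05 meV.
Eᵢ/kT = 0, 1.4921, 4.7676.
Z = Σ e^(−Eᵢ/kT) = e^(−0) + e^(−1.4921) + e^(−4.7676) = 1.0000 + 0.22490 + 0.0085008 = 1.2334.
⟨E⟩ = 60.696 meV, ⟨E²⟩ = 22291 meV².
C_V/k_B = (⟨E²⟩ − ⟨E⟩²)/(kT)² = (22291 − 3684.0)/39621 = 0.470.

0.470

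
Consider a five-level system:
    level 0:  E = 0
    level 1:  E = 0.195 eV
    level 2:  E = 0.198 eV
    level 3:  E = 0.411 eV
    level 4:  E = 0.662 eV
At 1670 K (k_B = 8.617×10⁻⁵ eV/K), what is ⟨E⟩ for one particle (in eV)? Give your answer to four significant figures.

0.08276 eV

k_BT = 8.617×10⁻⁵ × 1670 K = 0.143904 eV.
Eᵢ/kT = 0, 1.35507, 1.37592, 2.85607, 4.60029.
Z = Σ e^(−Eᵢ/kT) = e^(−0) + e^(−1.35507) + e^(−1.37592) + e^(−2.85607) + e^(−4.60029) = 1.00000 + 0.257929 + 0.252607 + 0.0574943 + 0.0100489 = 1.57808.
⟨E⟩ = Σ Eᵢ e^(−Eᵢ/kT) / Z = (0·1.00000 + 0.195·0.257929 + 0.198·0.252607 + 0.411·0.0574943 + 0.662·0.0100489) / 1.57808 = 0.08276 eV.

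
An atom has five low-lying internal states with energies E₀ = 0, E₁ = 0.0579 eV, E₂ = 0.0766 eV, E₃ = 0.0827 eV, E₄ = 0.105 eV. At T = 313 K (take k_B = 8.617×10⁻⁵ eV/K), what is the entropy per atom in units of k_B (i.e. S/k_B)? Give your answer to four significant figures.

k_BT = 8.617×10⁻⁵ × 313 K = 0.0269712 eV.
Eᵢ/kT = 0, 2.14673, 2.84007, 3.06623, 3.89304.
Z = Σ e^(−Eᵢ/kT) = e^(−0) + e^(−2.14673) + e^(−2.84007) + e^(−3.06623) + e^(−3.89304) = 1.00000 + 0.116866 + 0.0584216 + 0.0465965 + 0.0203833 = 1.24227.
⟨E⟩ = Σ EᵢPᵢ = 0.0138741 eV.
S/k_B = ln Z + ⟨E⟩/kT = ln(1.24227) + 0.0138741/0.0269712 = 0.216940 + 0.514404 = 0.7313.

0.7313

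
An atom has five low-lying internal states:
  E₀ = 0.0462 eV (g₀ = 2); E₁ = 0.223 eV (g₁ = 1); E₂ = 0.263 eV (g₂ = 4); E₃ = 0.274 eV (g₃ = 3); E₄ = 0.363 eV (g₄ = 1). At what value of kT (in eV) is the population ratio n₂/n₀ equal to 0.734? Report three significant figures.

0.216 eV

n₂/n₀ = (g₂/g₀) exp[−(E₂−E₀)/kT] = 0.734.
⇒ (E₂−E₀)/kT = ln((4/2)/0.734) = ln(2.7248) = 1.0024.
kT = 0.2168 eV / 1.0024 = 0.216 eV.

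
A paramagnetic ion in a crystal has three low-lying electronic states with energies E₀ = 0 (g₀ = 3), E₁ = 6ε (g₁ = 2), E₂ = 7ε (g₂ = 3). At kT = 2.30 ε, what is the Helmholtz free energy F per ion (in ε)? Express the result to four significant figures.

-2.739 ε

Eᵢ/kT = 0, 2.60870, 3.04348.
Z = Σ gᵢe^(−Eᵢ/kT) = 3·e^(−0) + 2·e^(−2.60870) + 3·e^(−3.04348) = 3.00000 + 0.147260 + 0.143006 = 3.29027.
F = −kT ln Z = −2.30 × ln(3.29027) = −2.30 × 1.19097 = -2.739 ε.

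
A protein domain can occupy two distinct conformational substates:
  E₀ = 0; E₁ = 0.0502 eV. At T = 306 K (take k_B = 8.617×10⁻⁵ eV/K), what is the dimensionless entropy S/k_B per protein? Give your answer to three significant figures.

0.386

k_BT = 8.617×10⁻⁵ × 306 K = 0.026368 eV.
Eᵢ/kT = 0, 1.9038.
Z = Σ e^(−Eᵢ/kT) = e^(−0) + e^(−1.9038) = 1.0000 + 0.14900 = 1.1490.
⟨E⟩ = Σ EᵢPᵢ = 0.0065098 eV.
S/k_B = ln Z + ⟨E⟩/kT = ln(1.1490) + 0.0065098/0.026368 = 0.13889 + 0.24688 = 0.386.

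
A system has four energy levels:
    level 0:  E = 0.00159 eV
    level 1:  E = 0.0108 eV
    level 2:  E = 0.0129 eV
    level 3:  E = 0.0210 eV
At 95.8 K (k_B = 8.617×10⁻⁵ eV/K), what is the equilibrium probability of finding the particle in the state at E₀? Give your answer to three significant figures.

0.596

k_BT = 8.617×10⁻⁵ × 95.8 K = 0.0082551 eV.
Eᵢ/kT = 0.19261, 1.3083, 1.5627, 2.5439.
Z = Σ e^(−Eᵢ/kT) = e^(−0.19261) + e^(−1.3083) + e^(−1.5627) + e^(−2.5439) = 0.82480 + 0.27028 + 0.20957 + 0.078559 = 1.3832.
P₀ = e^(−E₀/kT) / Z = 0.82480/1.3832 = 0.596.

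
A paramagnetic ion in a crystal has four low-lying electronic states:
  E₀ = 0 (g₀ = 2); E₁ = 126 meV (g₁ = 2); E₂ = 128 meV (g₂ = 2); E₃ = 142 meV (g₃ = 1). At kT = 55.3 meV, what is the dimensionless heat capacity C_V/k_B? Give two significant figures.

0.86

Eᵢ/kT = 0, 2.278, 2.315, 2.568.
Z = Σ gᵢe^(−Eᵢ/kT) = 2·e^(−0) + 2·e^(−2.278) + 2·e^(−2.315) + 1·e^(−2.568) = 2.000 + 0.2050 + 0.1975 + 0.07669 = 2.479.
⟨E⟩ = 25.01 meV, ⟨E²⟩ = 3242 meV².
C_V/k_B = (⟨E²⟩ − ⟨E⟩²)/(kT)² = (3242 − 625.5)/3058 = 0.86.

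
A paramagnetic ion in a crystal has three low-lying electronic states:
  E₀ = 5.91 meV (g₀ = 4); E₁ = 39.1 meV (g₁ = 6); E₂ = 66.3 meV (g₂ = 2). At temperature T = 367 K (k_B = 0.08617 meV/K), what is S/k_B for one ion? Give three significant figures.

k_BT = 0.08617 × 367 K = 31.624 meV.
Eᵢ/kT = 0.18688, 1.2364, 2.0965.
Z = Σ gᵢe^(−Eᵢ/kT) = 4·e^(−0.18688) + 6·e^(−1.2364) + 2·e^(−2.0965) = 3.3182 + 1.7426 + 0.24577 = 5.3066.
⟨E⟩ = Σ EᵢPᵢ = 19.606 meV.
S/k_B = ln Z + ⟨E⟩/kT = ln(5.3066) + 19.606/31.624 = 1.6690 + 0.61997 = 2.29.

2.29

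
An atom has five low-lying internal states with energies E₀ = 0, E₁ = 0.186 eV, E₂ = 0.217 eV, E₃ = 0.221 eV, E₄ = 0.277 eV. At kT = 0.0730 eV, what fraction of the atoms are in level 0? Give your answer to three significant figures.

Eᵢ/kT = 0, 2.5479, 2.9726, 3.0274, 3.7945.
Z = Σ e^(−Eᵢ/kT) = e^(−0) + e^(−2.5479) + e^(−2.9726) + e^(−3.0274) + e^(−3.7945) = 1.0000 + 0.078246 + 0.051170 + 0.048441 + 0.022494 = 1.2004.
P₀ = e^(−E₀/kT) / Z = 1.0000/1.2004 = 0.833.

0.833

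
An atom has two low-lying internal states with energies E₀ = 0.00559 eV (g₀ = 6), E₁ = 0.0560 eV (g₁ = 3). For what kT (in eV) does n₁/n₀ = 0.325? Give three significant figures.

n₁/n₀ = (g₁/g₀) exp[−(E₁−E₀)/kT] = 0.325.
⇒ (E₁−E₀)/kT = ln((3/6)/0.325) = ln(1.5385) = 0.43081.
kT = 0.05041 eV / 0.43081 = 0.117 eV.

0.117 eV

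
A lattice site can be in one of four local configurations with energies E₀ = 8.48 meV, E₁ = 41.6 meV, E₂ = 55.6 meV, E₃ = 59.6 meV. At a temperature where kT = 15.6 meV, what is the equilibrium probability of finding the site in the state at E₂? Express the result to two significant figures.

Eᵢ/kT = 0.5436, 2.667, 3.564, 3.821.
Z = Σ e^(−Eᵢ/kT) = e^(−0.5436) + e^(−2.667) + e^(−3.564) + e^(−3.821) = 0.5807 + 0.06946 + 0.02833 + 0.02191 = 0.7004.
P₂ = e^(−E₂/kT) / Z = 0.02833/0.7004 = 0.040.

0.040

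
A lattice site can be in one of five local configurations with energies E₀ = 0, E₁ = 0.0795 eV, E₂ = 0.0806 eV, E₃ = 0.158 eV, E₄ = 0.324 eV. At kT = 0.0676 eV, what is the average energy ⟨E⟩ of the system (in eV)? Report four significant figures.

Eᵢ/kT = 0, 1.17604, 1.19231, 2.33728, 4.79290.
Z = Σ e^(−Eᵢ/kT) = e^(−0) + e^(−1.17604) + e^(−1.19231) + e^(−2.33728) + e^(−4.79290) = 1.00000 + 0.308498 + 0.303519 + 0.0965900 + 0.00828839 = 1.71690.
⟨E⟩ = Σ Eᵢ e^(−Eᵢ/kT) / Z = (0·1.00000 + 0.0795·0.308498 + 0.0806·0.303519 + 0.158·0.0965900 + 0.324·0.00828839) / 1.71690 = 0.03899 eV.

0.03899 eV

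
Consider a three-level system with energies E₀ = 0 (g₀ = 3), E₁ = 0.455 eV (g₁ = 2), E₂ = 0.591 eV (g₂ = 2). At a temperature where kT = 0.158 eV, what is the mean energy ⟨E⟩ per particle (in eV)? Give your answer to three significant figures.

Eᵢ/kT = 0, 2.8797, 3.7405.
Z = Σ gᵢe^(−Eᵢ/kT) = 3·e^(−0) + 2·e^(−2.8797) + 2·e^(−3.7405) = 3.0000 + 0.11230 + 0.047484 = 3.1598.
⟨E⟩ = Σ Eᵢ gᵢe^(−Eᵢ/kT) / Z = (0·3.0000 + 0.455·0.11230 + 0.591·0.047484) / 3.1598 = 0.0251 eV.

0.0251 eV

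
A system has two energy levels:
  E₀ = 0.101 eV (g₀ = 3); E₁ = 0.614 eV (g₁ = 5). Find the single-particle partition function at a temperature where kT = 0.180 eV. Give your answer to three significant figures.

Eᵢ/kT = 0.56111, 3.4111.
Z = Σ gᵢe^(−Eᵢ/kT) = 3·e^(−0.56111) + 5·e^(−3.4111) = 1.7117 + 0.16502 = 1.8767.

Z = 1.88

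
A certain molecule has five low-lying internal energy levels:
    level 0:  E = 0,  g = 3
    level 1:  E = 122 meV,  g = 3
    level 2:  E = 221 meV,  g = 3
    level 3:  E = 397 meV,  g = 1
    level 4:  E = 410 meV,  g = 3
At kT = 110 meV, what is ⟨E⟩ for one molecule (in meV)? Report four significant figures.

Eᵢ/kT = 0, 1.10909, 2.00909, 3.60909, 3.72727.
Z = Σ gᵢe^(−Eᵢ/kT) = 3·e^(−0) + 3·e^(−1.10909) + 3·e^(−2.00909) + 1·e^(−3.60909) + 3·e^(−3.72727) = 3.00000 + 0.989577 + 0.402332 + 0.0270765 + 0.0721753 = 4.49116.
⟨E⟩ = Σ Eᵢ gᵢe^(−Eᵢ/kT) / Z = (0·3.00000 + 122·0.989577 + 221·0.402332 + 397·0.0270765 + 410·0.0721753) / 4.49116 = 55.66 meV.

55.66 meV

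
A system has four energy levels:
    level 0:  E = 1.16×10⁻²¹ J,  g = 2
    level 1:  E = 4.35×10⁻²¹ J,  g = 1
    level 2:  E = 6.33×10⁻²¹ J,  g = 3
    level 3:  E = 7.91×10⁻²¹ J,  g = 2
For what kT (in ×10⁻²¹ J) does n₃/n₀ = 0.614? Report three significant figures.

13.8 ×10⁻²¹ J

n₃/n₀ = (g₃/g₀) exp[−(E₃−E₀)/kT] = 0.614.
⇒ (E₃−E₀)/kT = ln((2/2)/0.614) = ln(1.6287) = 0.48778.
kT = 6.75 ×10⁻²¹ J / 0.48778 = 13.8 ×10⁻²¹ J.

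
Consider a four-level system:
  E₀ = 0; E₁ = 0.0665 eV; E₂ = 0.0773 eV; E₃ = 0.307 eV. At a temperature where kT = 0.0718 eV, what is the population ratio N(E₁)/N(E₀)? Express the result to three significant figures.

n₁/n₀ = exp[−(E₁−E₀)/kT] = exp(−(0.0665 eV)/(0.0718 eV)) = exp(-0.92618) = 0.396.

0.396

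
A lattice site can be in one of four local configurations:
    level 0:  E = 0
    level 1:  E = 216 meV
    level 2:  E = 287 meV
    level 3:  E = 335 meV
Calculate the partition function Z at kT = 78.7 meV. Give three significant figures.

Z = 1.10

Eᵢ/kT = 0, 2.7446, 3.6468, 4.2567.
Z = Σ e^(−Eᵢ/kT) = e^(−0) + e^(−2.7446) + e^(−3.6468) + e^(−4.2567) = 1.0000 + 0.064274 + 0.026074 + 0.014169 = 1.1045.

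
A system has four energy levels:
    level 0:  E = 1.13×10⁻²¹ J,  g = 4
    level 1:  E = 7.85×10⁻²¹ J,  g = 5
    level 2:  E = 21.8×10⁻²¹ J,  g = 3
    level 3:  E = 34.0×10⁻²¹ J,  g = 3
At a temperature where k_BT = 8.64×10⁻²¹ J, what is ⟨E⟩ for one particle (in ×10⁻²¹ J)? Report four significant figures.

Eᵢ/kT = 0.130787, 0.908565, 2.52315, 3.93519.
Z = Σ gᵢe^(−Eᵢ/kT) = 4·e^(−0.130787) + 5·e^(−0.908565) + 3·e^(−2.52315) + 3·e^(−3.93519) = 3.50962 + 2.01551 + 0.240620 + 0.0586260 = 5.82438.
⟨E⟩ = Σ Eᵢ gᵢe^(−Eᵢ/kT) / Z = (1.13·3.50962 + 7.85·2.01551 + 21.8·0.240620 + 34.0·0.0586260) / 5.82438 = 4.640 ×10⁻²¹ J.

4.640 ×10⁻²¹ J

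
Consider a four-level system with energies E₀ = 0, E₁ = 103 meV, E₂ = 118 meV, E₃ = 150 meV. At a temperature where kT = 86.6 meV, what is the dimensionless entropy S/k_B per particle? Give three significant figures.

Eᵢ/kT = 0, 1.1894, 1.3626, 1.7321.
Z = Σ e^(−Eᵢ/kT) = e^(−0) + e^(−1.1894) + e^(−1.3626) + e^(−1.7321) = 1.0000 + 0.30440 + 0.25599 + 0.17691 = 1.7373.
⟨E⟩ = Σ EᵢPᵢ = 50.709 meV.
S/k_B = ln Z + ⟨E⟩/kT = ln(1.7373) + 50.709/86.6 = 0.55233 + 0.58555 = 1.14.

1.14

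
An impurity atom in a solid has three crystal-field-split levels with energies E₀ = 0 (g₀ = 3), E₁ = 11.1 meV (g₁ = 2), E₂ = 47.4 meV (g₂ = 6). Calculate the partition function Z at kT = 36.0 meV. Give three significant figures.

Z = 6.08

Eᵢ/kT = 0, 0.30833, 1.3167.
Z = Σ gᵢe^(−Eᵢ/kT) = 3·e^(−0) + 2·e^(−0.30833) + 6·e^(−1.3167) = 3.0000 + 1.4693 + 1.6081 = 6.0774.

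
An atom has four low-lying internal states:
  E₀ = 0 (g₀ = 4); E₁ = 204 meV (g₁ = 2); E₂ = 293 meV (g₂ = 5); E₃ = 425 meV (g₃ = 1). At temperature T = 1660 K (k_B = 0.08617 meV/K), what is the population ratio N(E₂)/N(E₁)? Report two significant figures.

1.3

k_BT = 0.08617 × 1660 K = 143.0 meV.
n₂/n₁ = (g₂/g₁) exp[−(E₂−E₁)/kT] = (5/2) × exp(−(89 meV)/(143.0 meV)) = (5/2) × exp(-0.6224) = 1.3.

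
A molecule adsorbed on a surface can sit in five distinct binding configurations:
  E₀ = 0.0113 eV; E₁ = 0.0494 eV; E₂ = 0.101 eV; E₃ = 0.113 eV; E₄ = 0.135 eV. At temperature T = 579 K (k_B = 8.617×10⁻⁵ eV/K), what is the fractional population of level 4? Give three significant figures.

k_BT = 8.617×10⁻⁵ × 579 K = 0.049892 eV.
Eᵢ/kT = 0.22649, 0.99014, 2.0244, 2.2649, 2.7058.
Z = Σ e^(−Eᵢ/kT) = e^(−0.22649) + e^(−0.99014) + e^(−2.0244) + e^(−2.2649) + e^(−2.7058) = 0.79733 + 0.37152 + 0.13207 + 0.10384 + 0.066817 = 1.4716.
P₄ = e^(−E₄/kT) / Z = 0.066817/1.4716 = 0.0454.

0.0454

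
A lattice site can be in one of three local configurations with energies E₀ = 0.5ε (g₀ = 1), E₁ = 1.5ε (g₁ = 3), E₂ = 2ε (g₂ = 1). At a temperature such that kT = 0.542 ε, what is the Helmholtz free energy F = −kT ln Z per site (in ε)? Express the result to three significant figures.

0.267 ε

Eᵢ/kT = 0.92251, 2.7675, 3.6900.
Z = Σ gᵢe^(−Eᵢ/kT) = 1·e^(−0.92251) + 3·e^(−2.7675) + 1·e^(−3.6900) = 0.39752 + 0.18846 + 0.024972 = 0.61095.
F = −kT ln Z = −0.542 × ln(0.61095) = −0.542 × -0.49274 = 0.267 ε.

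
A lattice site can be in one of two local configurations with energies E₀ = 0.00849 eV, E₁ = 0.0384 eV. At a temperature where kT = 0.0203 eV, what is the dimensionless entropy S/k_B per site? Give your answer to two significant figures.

Eᵢ/kT = 0.4182, 1.892.
Z = Σ e^(−Eᵢ/kT) = e^(−0.4182) + e^(−1.892) = 0.6582 + 0.1508 = 0.8090.
⟨E⟩ = Σ EᵢPᵢ = 0.01407 eV.
S/k_B = ln Z + ⟨E⟩/kT = ln(0.8090) + 0.01407/0.0203 = -0.2120 + 0.6931 = 0.48.

0.48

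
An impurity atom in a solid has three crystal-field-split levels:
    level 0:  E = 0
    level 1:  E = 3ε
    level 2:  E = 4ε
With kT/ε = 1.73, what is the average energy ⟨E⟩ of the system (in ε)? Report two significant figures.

0.73 ε

Eᵢ/kT = 0, 1.734, 2.312.
Z = Σ e^(−Eᵢ/kT) = e^(−0) + e^(−1.734) + e^(−2.312) = 1.000 + 0.1766 + 0.09906 = 1.276.
⟨E⟩ = Σ Eᵢ e^(−Eᵢ/kT) / Z = (0·1.000 + 3·0.1766 + 4·0.09906) / 1.276 = 0.73 ε.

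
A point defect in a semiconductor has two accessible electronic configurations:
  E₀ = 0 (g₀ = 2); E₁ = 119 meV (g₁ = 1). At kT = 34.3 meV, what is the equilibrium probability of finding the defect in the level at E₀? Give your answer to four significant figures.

Eᵢ/kT = 0, 3.46939.
Z = Σ gᵢe^(−Eᵢ/kT) = 2·e^(−0) + 1·e^(−3.46939) = 2.00000 + 0.0311360 = 2.03114.
P₀ = g₀ e^(−E₀/kT) / Z = 2.00000/2.03114 = 0.9847.

0.9847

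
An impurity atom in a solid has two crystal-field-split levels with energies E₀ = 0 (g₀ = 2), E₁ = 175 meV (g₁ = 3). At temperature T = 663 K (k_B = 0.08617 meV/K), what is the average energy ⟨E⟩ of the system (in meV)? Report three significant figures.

k_BT = 0.08617 × 663 K = 57.131 meV.
Eᵢ/kT = 0, 3.0631.
Z = Σ gᵢe^(−Eᵢ/kT) = 2·e^(−0) + 3·e^(−3.0631) = 2.0000 + 0.14023 = 2.1402.
⟨E⟩ = Σ Eᵢ gᵢe^(−Eᵢ/kT) / Z = (0·2.0000 + 175·0.14023) / 2.1402 = 11.5 meV.

11.5 meV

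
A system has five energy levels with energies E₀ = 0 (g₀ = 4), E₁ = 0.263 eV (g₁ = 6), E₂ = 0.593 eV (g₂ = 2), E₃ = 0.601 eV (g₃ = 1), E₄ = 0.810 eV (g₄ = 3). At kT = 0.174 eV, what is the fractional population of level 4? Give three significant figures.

Eᵢ/kT = 0, 1.5115, 3.4080, 3.4540, 4.6552.
Z = Σ gᵢe^(−Eᵢ/kT) = 4·e^(−0) + 6·e^(−1.5115) + 2·e^(−3.4080) + 1·e^(−3.4540) + 3·e^(−4.6552) = 4.0000 + 1.3235 + 0.066215 + 0.031619 + 0.028536 = 5.4499.
P₄ = g₄ e^(−E₄/kT) / Z = 0.028536/5.4499 = 0.00524.

0.00524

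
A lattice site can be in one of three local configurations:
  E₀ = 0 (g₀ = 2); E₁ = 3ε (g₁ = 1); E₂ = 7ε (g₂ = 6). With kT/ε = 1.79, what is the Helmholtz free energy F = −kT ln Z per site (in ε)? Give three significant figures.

-1.50 ε

Eᵢ/kT = 0, 1.6760, 3.9106.
Z = Σ gᵢe^(−Eᵢ/kT) = 2·e^(−0) + 1·e^(−1.6760) + 6·e^(−3.9106) = 2.0000 + 0.18712 + 0.12017 = 2.3073.
F = −kT ln Z = −1.79 × ln(2.3073) = −1.79 × 0.83608 = -1.50 ε.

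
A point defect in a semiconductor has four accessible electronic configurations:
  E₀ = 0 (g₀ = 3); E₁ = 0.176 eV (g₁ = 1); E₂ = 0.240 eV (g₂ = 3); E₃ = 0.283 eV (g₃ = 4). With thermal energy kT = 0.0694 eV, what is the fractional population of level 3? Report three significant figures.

Eᵢ/kT = 0, 2.5360, 3.4582, 4.0778.
Z = Σ gᵢe^(−Eᵢ/kT) = 3·e^(−0) + 1·e^(−2.5360) + 3·e^(−3.4582) + 4·e^(−4.0778) = 3.0000 + 0.079182 + 0.094459 + 0.067779 = 3.2414.
P₃ = g₃ e^(−E₃/kT) / Z = 0.067779/3.2414 = 0.0209.

0.0209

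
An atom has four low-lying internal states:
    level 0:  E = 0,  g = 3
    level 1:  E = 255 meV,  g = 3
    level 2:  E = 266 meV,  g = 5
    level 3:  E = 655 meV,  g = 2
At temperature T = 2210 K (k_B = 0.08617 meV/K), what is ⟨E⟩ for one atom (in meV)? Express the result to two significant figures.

k_BT = 0.08617 × 2210 K = 190.4 meV.
Eᵢ/kT = 0, 1.339, 1.397, 3.440.
Z = Σ gᵢe^(−Eᵢ/kT) = 3·e^(−0) + 3·e^(−1.339) + 5·e^(−1.397) + 2·e^(−3.440) = 3.000 + 0.7863 + 1.237 + 0.06413 = 5.087.
⟨E⟩ = Σ Eᵢ gᵢe^(−Eᵢ/kT) / Z = (0·3.000 + 255·0.7863 + 266·1.237 + 655·0.06413) / 5.087 = 110 meV.

110 meV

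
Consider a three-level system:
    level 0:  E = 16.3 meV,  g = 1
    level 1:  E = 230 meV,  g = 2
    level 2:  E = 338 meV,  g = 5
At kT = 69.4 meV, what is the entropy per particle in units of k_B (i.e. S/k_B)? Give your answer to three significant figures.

Eᵢ/kT = 0.23487, 3.3141, 4.8703.
Z = Σ gᵢe^(−Eᵢ/kT) = 1·e^(−0.23487) + 2·e^(−3.3141) + 5·e^(−4.8703) = 0.79067 + 0.072734 + 0.038355 = 0.90176.
⟨E⟩ = Σ EᵢPᵢ = 47.220 meV.
S/k_B = ln Z + ⟨E⟩/kT = ln(0.90176) + 47.220/69.4 = -0.10341 + 0.68040 = 0.577.

0.577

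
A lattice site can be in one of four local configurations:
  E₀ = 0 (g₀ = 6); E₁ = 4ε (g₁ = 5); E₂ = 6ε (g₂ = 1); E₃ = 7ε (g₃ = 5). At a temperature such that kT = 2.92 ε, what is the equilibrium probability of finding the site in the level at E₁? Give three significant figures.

0.162

Eᵢ/kT = 0, 1.3699, 2.0548, 2.3973.
Z = Σ gᵢe^(−Eᵢ/kT) = 6·e^(−0) + 5·e^(−1.3699) + 1·e^(−2.0548) + 5·e^(−2.3973) = 6.0000 + 1.2707 + 0.12812 + 0.45482 = 7.8536.
P₁ = g₁ e^(−E₁/kT) / Z = 1.2707/7.8536 = 0.162.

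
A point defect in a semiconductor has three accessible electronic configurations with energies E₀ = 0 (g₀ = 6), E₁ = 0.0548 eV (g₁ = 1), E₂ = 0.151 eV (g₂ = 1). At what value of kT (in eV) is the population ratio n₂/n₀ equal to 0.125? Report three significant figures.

0.525 eV

n₂/n₀ = (g₂/g₀) exp[−(E₂−E₀)/kT] = 0.125.
⇒ (E₂−E₀)/kT = ln((1/6)/0.125) = ln(1.3333) = 0.28766.
kT = 0.151 eV / 0.28766 = 0.525 eV.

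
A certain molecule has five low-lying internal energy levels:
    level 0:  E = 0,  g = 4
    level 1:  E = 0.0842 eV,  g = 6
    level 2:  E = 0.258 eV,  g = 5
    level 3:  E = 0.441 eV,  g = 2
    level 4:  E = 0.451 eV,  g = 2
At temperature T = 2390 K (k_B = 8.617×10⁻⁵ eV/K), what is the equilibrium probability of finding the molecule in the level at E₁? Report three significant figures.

0.404

k_BT = 8.617×10⁻⁵ × 2390 K = 0.20595 eV.
Eᵢ/kT = 0, 0.40884, 1.2527, 2.1413, 2.1899.
Z = Σ gᵢe^(−Eᵢ/kT) = 4·e^(−0) + 6·e^(−0.40884) + 5·e^(−1.2527) + 2·e^(−2.1413) + 2·e^(−2.1899) = 4.0000 + 3.9865 + 1.4287 + 0.23500 + 0.22386 = 9.8741.
P₁ = g₁ e^(−E₁/kT) / Z = 3.9865/9.8741 = 0.404.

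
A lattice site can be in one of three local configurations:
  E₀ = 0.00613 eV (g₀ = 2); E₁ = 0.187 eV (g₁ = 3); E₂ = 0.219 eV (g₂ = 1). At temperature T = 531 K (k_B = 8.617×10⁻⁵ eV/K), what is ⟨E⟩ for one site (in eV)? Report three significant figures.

k_BT = 8.617×10⁻⁵ × 531 K = 0.045756 eV.
Eᵢ/kT = 0.13397, 4.0869, 4.7863.
Z = Σ gᵢe^(−Eᵢ/kT) = 2·e^(−0.13397) + 3·e^(−4.0869) + 1·e^(−4.7863) = 1.7492 + 0.050374 + 0.0083433 = 1.8079.
⟨E⟩ = Σ Eᵢ gᵢe^(−Eᵢ/kT) / Z = (0.00613·1.7492 + 0.187·0.050374 + 0.219·0.0083433) / 1.8079 = 0.0122 eV.

0.0122 eV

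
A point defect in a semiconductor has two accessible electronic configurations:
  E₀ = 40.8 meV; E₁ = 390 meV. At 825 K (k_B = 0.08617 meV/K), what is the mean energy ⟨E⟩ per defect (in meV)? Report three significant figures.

43.4 meV

k_BT = 0.08617 × 825 K = 71.090 meV.
Eᵢ/kT = 0.57392, 5.4860.
Z = Σ e^(−Eᵢ/kT) = e^(−0.57392) + e^(−5.4860) = 0.56331 + 0.0041444 = 0.56745.
⟨E⟩ = Σ Eᵢ e^(−Eᵢ/kT) / Z = (40.8·0.56331 + 390·0.0041444) / 0.56745 = 43.4 meV.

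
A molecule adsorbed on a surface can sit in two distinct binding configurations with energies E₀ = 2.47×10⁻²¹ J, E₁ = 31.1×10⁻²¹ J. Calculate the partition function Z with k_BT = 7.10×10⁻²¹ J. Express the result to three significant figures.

Z = 0.719

Eᵢ/kT = 0.34789, 4.3803.
Z = Σ e^(−Eᵢ/kT) = e^(−0.34789) + e^(−4.3803) = 0.70618 + 0.012522 = 0.71870.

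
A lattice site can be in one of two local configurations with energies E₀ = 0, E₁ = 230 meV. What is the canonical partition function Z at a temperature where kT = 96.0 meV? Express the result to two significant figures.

Z = 1.1

Eᵢ/kT = 0, 2.396.
Z = Σ e^(−Eᵢ/kT) = e^(−0) + e^(−2.396) = 1.000 + 0.09108 = 1.091.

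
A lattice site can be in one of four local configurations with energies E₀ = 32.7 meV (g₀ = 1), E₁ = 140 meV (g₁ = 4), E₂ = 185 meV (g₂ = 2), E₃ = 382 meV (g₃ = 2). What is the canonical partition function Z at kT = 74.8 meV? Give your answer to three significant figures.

Z = 1.44

Eᵢ/kT = 0.43717, 1.8717, 2.4733, 5.1070.
Z = Σ gᵢe^(−Eᵢ/kT) = 1·e^(−0.43717) + 4·e^(−1.8717) + 2·e^(−2.4733) + 2·e^(−5.1070) = 0.64586 + 0.61545 + 0.16861 + 0.012108 = 1.4420.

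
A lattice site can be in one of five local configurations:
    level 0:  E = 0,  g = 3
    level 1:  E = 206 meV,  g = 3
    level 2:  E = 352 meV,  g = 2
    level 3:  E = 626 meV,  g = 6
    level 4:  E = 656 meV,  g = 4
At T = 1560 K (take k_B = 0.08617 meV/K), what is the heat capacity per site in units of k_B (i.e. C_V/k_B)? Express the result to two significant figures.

0.94

k_BT = 0.08617 × 1560 K = 134.4 meV.
Eᵢ/kT = 0, 1.533, 2.619, 4.658, 4.881.
Z = Σ gᵢe^(−Eᵢ/kT) = 3·e^(−0) + 3·e^(−1.533) + 2·e^(−2.619) + 6·e^(−4.658) + 4·e^(−4.881) = 3.000 + 0.6477 + 0.1458 + 0.05691 + 0.03036 = 3.881.
⟨E⟩ = 61.91 meV, ⟨E²⟩ = 20850 meV².
C_V/k_B = (⟨E²⟩ − ⟨E⟩²)/(kT)² = (20850 − 3833)/18060 = 0.94.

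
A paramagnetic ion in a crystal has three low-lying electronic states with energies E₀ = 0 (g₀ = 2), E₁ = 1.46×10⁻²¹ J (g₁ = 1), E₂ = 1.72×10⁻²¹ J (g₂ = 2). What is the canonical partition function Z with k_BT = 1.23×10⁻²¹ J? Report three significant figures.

Z = 2.80

Eᵢ/kT = 0, 1.1870, 1.3984.
Z = Σ gᵢe^(−Eᵢ/kT) = 2·e^(−0) + 1·e^(−1.1870) + 2·e^(−1.3984) = 2.0000 + 0.30514 + 0.49398 = 2.7991.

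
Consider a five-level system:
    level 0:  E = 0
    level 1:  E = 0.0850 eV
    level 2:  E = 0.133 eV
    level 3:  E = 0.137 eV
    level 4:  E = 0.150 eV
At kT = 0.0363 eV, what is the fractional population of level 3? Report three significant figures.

Eᵢ/kT = 0, 2.3416, 3.6639, 3.7741, 4.1322.
Z = Σ e^(−Eᵢ/kT) = e^(−0) + e^(−2.3416) + e^(−3.6639) + e^(−3.7741) + e^(−4.1322) = 1.0000 + 0.096174 + 0.025632 + 0.022958 + 0.016048 = 1.1608.
P₃ = e^(−E₃/kT) / Z = 0.022958/1.1608 = 0.0198.

0.0198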